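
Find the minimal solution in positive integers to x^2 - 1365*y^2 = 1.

First expand sqrt(1365) as a continued fraction. With x_i = (sqrt(1365) + m_i)/d_i and (m_0, d_0) = (0, 1): a_0 = floor(sqrt(1365)) = 36, since 36^2 = 1296 <= 1365 < 1369 = 37^2.
Iterate m_{i+1} = d_i*a_i - m_i, d_{i+1} = (1365 - m_{i+1}^2)/d_i, a_{i+1} = floor((a_0 + m_{i+1})/d_{i+1}):
  m_1 = 1*36 - 0 = 36, d_1 = (1365 - 36^2)/1 = 69/1 = 69, a_1 = floor((36 + 36)/69) = 1.
  m_2 = 69*1 - 36 = 33, d_2 = (1365 - 33^2)/69 = 276/69 = 4, a_2 = floor((36 + 33)/4) = 17.
  m_3 = 4*17 - 33 = 35, d_3 = (1365 - 35^2)/4 = 140/4 = 35, a_3 = floor((36 + 35)/35) = 2.
  m_4 = 35*2 - 35 = 35, d_4 = (1365 - 35^2)/35 = 140/35 = 4, a_4 = floor((36 + 35)/4) = 17.
  m_5 = 4*17 - 35 = 33, d_5 = (1365 - 33^2)/4 = 276/4 = 69, a_5 = floor((36 + 33)/69) = 1.
  m_6 = 69*1 - 33 = 36, d_6 = (1365 - 36^2)/69 = 69/69 = 1, a_6 = floor((36 + 36)/1) = 72.
  m_7 = 1*72 - 36 = 36, d_7 = (1365 - 36^2)/1 = 69/1 = 69: (m_7, d_7) = (m_1, d_1) = (36, 69), so from here the quotients repeat a_1, ..., a_6; the period length is 6.
So sqrt(1365) = [36; (1, 17, 2, 17, 1, 72)] with period length k = 6.
k is even, so the fundamental solution of x^2 - 1365y^2 = 1 is (p_{k-1}, q_{k-1}) = (p_5, q_5); compute convergents through index 5.
Convergents (p_i = a_i*p_{i-1} + p_{i-2}, q_i = a_i*q_{i-1} + q_{i-2} with p_{-2}=0, p_{-1}=1, q_{-2}=1, q_{-1}=0):
  i=0: a_0=36, p_0 = 36*1 + 0 = 36, q_0 = 36*0 + 1 = 1.
  i=1: a_1=1, p_1 = 1*36 + 1 = 37, q_1 = 1*1 + 0 = 1.
  i=2: a_2=17, p_2 = 17*37 + 36 = 665, q_2 = 17*1 + 1 = 18.
  i=3: a_3=2, p_3 = 2*665 + 37 = 1367, q_3 = 2*18 + 1 = 37.
  i=4: a_4=17, p_4 = 17*1367 + 665 = 23904, q_4 = 17*37 + 18 = 647.
  i=5: a_5=1, p_5 = 1*23904 + 1367 = 25271, q_5 = 1*647 + 37 = 684.
Check: 25271^2 - 1365*684^2 = 638623441 - 638623440 = 1, so (x, y) = (25271, 684) solves the equation, and by the theorem it is the least positive solution.

(x, y) = (25271, 684)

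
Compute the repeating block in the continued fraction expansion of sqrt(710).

[26; (1, 1, 1, 4, 1, 1, 1, 52)]

Write x_i = (sqrt(710) + m_i)/d_i with (m_0, d_0) = (0, 1). a_0 = floor(sqrt(710)) = 26, since 26^2 = 676 <= 710 < 729 = 27^2.
Iterate m_{i+1} = d_i*a_i - m_i, d_{i+1} = (710 - m_{i+1}^2)/d_i, a_{i+1} = floor((a_0 + m_{i+1})/d_{i+1}):
  m_1 = 1*26 - 0 = 26, d_1 = (710 - 26^2)/1 = 34/1 = 34, a_1 = floor((26 + 26)/34) = 1.
  m_2 = 34*1 - 26 = 8, d_2 = (710 - 8^2)/34 = 646/34 = 19, a_2 = floor((26 + 8)/19) = 1.
  m_3 = 19*1 - 8 = 11, d_3 = (710 - 11^2)/19 = 589/19 = 31, a_3 = floor((26 + 11)/31) = 1.
  m_4 = 31*1 - 11 = 20, d_4 = (710 - 20^2)/31 = 310/31 = 10, a_4 = floor((26 + 20)/10) = 4.
  m_5 = 10*4 - 20 = 20, d_5 = (710 - 20^2)/10 = 310/10 = 31, a_5 = floor((26 + 20)/31) = 1.
  m_6 = 31*1 - 20 = 11, d_6 = (710 - 11^2)/31 = 589/31 = 19, a_6 = floor((26 + 11)/19) = 1.
  m_7 = 19*1 - 11 = 8, d_7 = (710 - 8^2)/19 = 646/19 = 34, a_7 = floor((26 + 8)/34) = 1.
  m_8 = 34*1 - 8 = 26, d_8 = (710 - 26^2)/34 = 34/34 = 1, a_8 = floor((26 + 26)/1) = 52.
  m_9 = 1*52 - 26 = 26, d_9 = (710 - 26^2)/1 = 34/1 = 34: (m_9, d_9) = (m_1, d_1) = (26, 34), so from here the quotients repeat a_1, ..., a_8; the period length is 8.
Hence the expansion of sqrt(710) is a_0 = 26 followed by the repeating block 1, 1, 1, 4, 1, 1, 1, 52 (period 8).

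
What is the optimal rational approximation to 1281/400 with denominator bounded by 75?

Expand x = 1281/400 as a continued fraction with the Euclidean algorithm:
  1281 = 3*400 + 81, so a_0 = 3.
  400 = 4*81 + 76, so a_1 = 4.
  81 = 1*76 + 5, so a_2 = 1.
  76 = 15*5 + 1, so a_3 = 15.
  5 = 5*1 + 0, so a_4 = 5.
so x = [3; 4, 1, 15, 5].
Convergents (p_i = a_i*p_{i-1} + p_{i-2}, q_i = a_i*q_{i-1} + q_{i-2} with p_{-2}=0, p_{-1}=1, q_{-2}=1, q_{-1}=0), until the denominator exceeds 75:
  i=0: a_0=3, p_0 = 3*1 + 0 = 3, q_0 = 3*0 + 1 = 1.
  i=1: a_1=4, p_1 = 4*3 + 1 = 13, q_1 = 4*1 + 0 = 4.
  i=2: a_2=1, p_2 = 1*13 + 3 = 16, q_2 = 1*4 + 1 = 5.
  i=3: a_3=15, p_3 = 15*16 + 13 = 253, q_3 = 15*5 + 4 = 79.
q_3 = 79 > 75, so the last convergent with denominator <= 75 is p_2/q_2 = 16/5.
The closest fraction with denominator <= 75 is either p_2/q_2 or the intermediate fraction (k*p_2 + p_1)/(k*q_2 + q_1) with the largest k >= 1 whose denominator stays <= 75; these approach x as k grows, and every other convergent or intermediate fraction in range is farther away.
Largest k: floor((75 - q_1)/q_2) = floor((75 - 4)/5) = 14.
That gives (14*16 + 13)/(14*5 + 4) = 237/74.
Compare the errors: |x - 16/5| = |1281*5 - 16*400|/(400*5) = 5/2000, and |x - 237/74| = |1281*74 - 237*400|/(400*74) = 6/29600.
Cross-multiplying, 6*2000 = 12000 < 148000 = 5*29600, so 6/29600 is smaller: the intermediate fraction 237/74 is closer to x than 16/5.

237/74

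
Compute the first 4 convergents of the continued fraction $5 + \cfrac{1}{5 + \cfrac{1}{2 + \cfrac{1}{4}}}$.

5/1, 26/5, 57/11, 254/49

Using the convergent recurrence p_i = a_i*p_{i-1} + p_{i-2}, q_i = a_i*q_{i-1} + q_{i-2} with p_{-2}=0, p_{-1}=1, q_{-2}=1, q_{-1}=0:
  i=0: a_0=5, p_0 = 5*1 + 0 = 5, q_0 = 5*0 + 1 = 1.
  i=1: a_1=5, p_1 = 5*5 + 1 = 26, q_1 = 5*1 + 0 = 5.
  i=2: a_2=2, p_2 = 2*26 + 5 = 57, q_2 = 2*5 + 1 = 11.
  i=3: a_3=4, p_3 = 4*57 + 26 = 254, q_3 = 4*11 + 5 = 49.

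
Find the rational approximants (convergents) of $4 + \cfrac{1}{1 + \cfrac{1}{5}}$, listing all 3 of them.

Using the convergent recurrence p_i = a_i*p_{i-1} + p_{i-2}, q_i = a_i*q_{i-1} + q_{i-2} with p_{-2}=0, p_{-1}=1, q_{-2}=1, q_{-1}=0:
  i=0: a_0=4, p_0 = 4*1 + 0 = 4, q_0 = 4*0 + 1 = 1.
  i=1: a_1=1, p_1 = 1*4 + 1 = 5, q_1 = 1*1 + 0 = 1.
  i=2: a_2=5, p_2 = 5*5 + 4 = 29, q_2 = 5*1 + 1 = 6.

4/1, 5/1, 29/6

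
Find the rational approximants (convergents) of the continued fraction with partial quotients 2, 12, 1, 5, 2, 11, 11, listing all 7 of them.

Using the convergent recurrence p_i = a_i*p_{i-1} + p_{i-2}, q_i = a_i*q_{i-1} + q_{i-2} with p_{-2}=0, p_{-1}=1, q_{-2}=1, q_{-1}=0:
  i=0: a_0=2, p_0 = 2*1 + 0 = 2, q_0 = 2*0 + 1 = 1.
  i=1: a_1=12, p_1 = 12*2 + 1 = 25, q_1 = 12*1 + 0 = 12.
  i=2: a_2=1, p_2 = 1*25 + 2 = 27, q_2 = 1*12 + 1 = 13.
  i=3: a_3=5, p_3 = 5*27 + 25 = 160, q_3 = 5*13 + 12 = 77.
  i=4: a_4=2, p_4 = 2*160 + 27 = 347, q_4 = 2*77 + 13 = 167.
  i=5: a_5=11, p_5 = 11*347 + 160 = 3977, q_5 = 11*167 + 77 = 1914.
  i=6: a_6=11, p_6 = 11*3977 + 347 = 44094, q_6 = 11*1914 + 167 = 21221.

2/1, 25/12, 27/13, 160/77, 347/167, 3977/1914, 44094/21221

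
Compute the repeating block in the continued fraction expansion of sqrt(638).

Write x_i = (sqrt(638) + m_i)/d_i with (m_0, d_0) = (0, 1). a_0 = floor(sqrt(638)) = 25, since 25^2 = 625 <= 638 < 676 = 26^2.
Iterate m_{i+1} = d_i*a_i - m_i, d_{i+1} = (638 - m_{i+1}^2)/d_i, a_{i+1} = floor((a_0 + m_{i+1})/d_{i+1}):
  m_1 = 1*25 - 0 = 25, d_1 = (638 - 25^2)/1 = 13/1 = 13, a_1 = floor((25 + 25)/13) = 3.
  m_2 = 13*3 - 25 = 14, d_2 = (638 - 14^2)/13 = 442/13 = 34, a_2 = floor((25 + 14)/34) = 1.
  m_3 = 34*1 - 14 = 20, d_3 = (638 - 20^2)/34 = 238/34 = 7, a_3 = floor((25 + 20)/7) = 6.
  m_4 = 7*6 - 20 = 22, d_4 = (638 - 22^2)/7 = 154/7 = 22, a_4 = floor((25 + 22)/22) = 2.
  m_5 = 22*2 - 22 = 22, d_5 = (638 - 22^2)/22 = 154/22 = 7, a_5 = floor((25 + 22)/7) = 6.
  m_6 = 7*6 - 22 = 20, d_6 = (638 - 20^2)/7 = 238/7 = 34, a_6 = floor((25 + 20)/34) = 1.
  m_7 = 34*1 - 20 = 14, d_7 = (638 - 14^2)/34 = 442/34 = 13, a_7 = floor((25 + 14)/13) = 3.
  m_8 = 13*3 - 14 = 25, d_8 = (638 - 25^2)/13 = 13/13 = 1, a_8 = floor((25 + 25)/1) = 50.
  m_9 = 1*50 - 25 = 25, d_9 = (638 - 25^2)/1 = 13/1 = 13: (m_9, d_9) = (m_1, d_1) = (25, 13), so from here the quotients repeat a_1, ..., a_8; the period length is 8.
Hence the expansion of sqrt(638) is a_0 = 25 followed by the repeating block 3, 1, 6, 2, 6, 1, 3, 50 (period 8).

[25; (3, 1, 6, 2, 6, 1, 3, 50)]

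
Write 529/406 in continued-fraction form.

Run the Euclidean algorithm on 529 and 406; the successive quotients are the partial quotients a_0, a_1, ... (each step inverts the fractional part left over by the previous one):
  529 = 1*406 + 123, so a_0 = 1.
  406 = 3*123 + 37, so a_1 = 3.
  123 = 3*37 + 12, so a_2 = 3.
  37 = 3*12 + 1, so a_3 = 3.
  12 = 12*1 + 0, so a_4 = 12.
The remainder reaches 0 after 5 divisions, so the expansion has 5 partial quotients, read off in order.

[1; 3, 3, 3, 12]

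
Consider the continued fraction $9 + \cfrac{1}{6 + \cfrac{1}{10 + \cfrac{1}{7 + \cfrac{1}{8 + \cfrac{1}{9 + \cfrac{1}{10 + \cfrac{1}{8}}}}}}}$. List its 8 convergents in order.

9/1, 55/6, 559/61, 3968/433, 32303/3525, 294695/32158, 2979253/325105, 24128719/2632998

Using the convergent recurrence p_i = a_i*p_{i-1} + p_{i-2}, q_i = a_i*q_{i-1} + q_{i-2} with p_{-2}=0, p_{-1}=1, q_{-2}=1, q_{-1}=0:
  i=0: a_0=9, p_0 = 9*1 + 0 = 9, q_0 = 9*0 + 1 = 1.
  i=1: a_1=6, p_1 = 6*9 + 1 = 55, q_1 = 6*1 + 0 = 6.
  i=2: a_2=10, p_2 = 10*55 + 9 = 559, q_2 = 10*6 + 1 = 61.
  i=3: a_3=7, p_3 = 7*559 + 55 = 3968, q_3 = 7*61 + 6 = 433.
  i=4: a_4=8, p_4 = 8*3968 + 559 = 32303, q_4 = 8*433 + 61 = 3525.
  i=5: a_5=9, p_5 = 9*32303 + 3968 = 294695, q_5 = 9*3525 + 433 = 32158.
  i=6: a_6=10, p_6 = 10*294695 + 32303 = 2979253, q_6 = 10*32158 + 3525 = 325105.
  i=7: a_7=8, p_7 = 8*2979253 + 294695 = 24128719, q_7 = 8*325105 + 32158 = 2632998.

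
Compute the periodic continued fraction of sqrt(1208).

[34; (1, 3, 9, 1, 2, 8, 2, 1, 9, 3, 1, 68)]

Write x_i = (sqrt(1208) + m_i)/d_i with (m_0, d_0) = (0, 1). a_0 = floor(sqrt(1208)) = 34, since 34^2 = 1156 <= 1208 < 1225 = 35^2.
Iterate m_{i+1} = d_i*a_i - m_i, d_{i+1} = (1208 - m_{i+1}^2)/d_i, a_{i+1} = floor((a_0 + m_{i+1})/d_{i+1}):
  m_1 = 1*34 - 0 = 34, d_1 = (1208 - 34^2)/1 = 52/1 = 52, a_1 = floor((34 + 34)/52) = 1.
  m_2 = 52*1 - 34 = 18, d_2 = (1208 - 18^2)/52 = 884/52 = 17, a_2 = floor((34 + 18)/17) = 3.
  m_3 = 17*3 - 18 = 33, d_3 = (1208 - 33^2)/17 = 119/17 = 7, a_3 = floor((34 + 33)/7) = 9.
  m_4 = 7*9 - 33 = 30, d_4 = (1208 - 30^2)/7 = 308/7 = 44, a_4 = floor((34 + 30)/44) = 1.
  m_5 = 44*1 - 30 = 14, d_5 = (1208 - 14^2)/44 = 1012/44 = 23, a_5 = floor((34 + 14)/23) = 2.
  m_6 = 23*2 - 14 = 32, d_6 = (1208 - 32^2)/23 = 184/23 = 8, a_6 = floor((34 + 32)/8) = 8.
  m_7 = 8*8 - 32 = 32, d_7 = (1208 - 32^2)/8 = 184/8 = 23, a_7 = floor((34 + 32)/23) = 2.
  m_8 = 23*2 - 32 = 14, d_8 = (1208 - 14^2)/23 = 1012/23 = 44, a_8 = floor((34 + 14)/44) = 1.
  m_9 = 44*1 - 14 = 30, d_9 = (1208 - 30^2)/44 = 308/44 = 7, a_9 = floor((34 + 30)/7) = 9.
  m_10 = 7*9 - 30 = 33, d_10 = (1208 - 33^2)/7 = 119/7 = 17, a_10 = floor((34 + 33)/17) = 3.
  m_11 = 17*3 - 33 = 18, d_11 = (1208 - 18^2)/17 = 884/17 = 52, a_11 = floor((34 + 18)/52) = 1.
  m_12 = 52*1 - 18 = 34, d_12 = (1208 - 34^2)/52 = 52/52 = 1, a_12 = floor((34 + 34)/1) = 68.
  m_13 = 1*68 - 34 = 34, d_13 = (1208 - 34^2)/1 = 52/1 = 52: (m_13, d_13) = (m_1, d_1) = (34, 52), so from here the quotients repeat a_1, ..., a_12; the period length is 12.
Hence the expansion of sqrt(1208) is a_0 = 34 followed by the repeating block 1, 3, 9, 1, 2, 8, 2, 1, 9, 3, 1, 68 (period 12).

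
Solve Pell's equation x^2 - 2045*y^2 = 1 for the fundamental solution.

First expand sqrt(2045) as a continued fraction. With x_i = (sqrt(2045) + m_i)/d_i and (m_0, d_0) = (0, 1): a_0 = floor(sqrt(2045)) = 45, since 45^2 = 2025 <= 2045 < 2116 = 46^2.
Iterate m_{i+1} = d_i*a_i - m_i, d_{i+1} = (2045 - m_{i+1}^2)/d_i, a_{i+1} = floor((a_0 + m_{i+1})/d_{i+1}):
  m_1 = 1*45 - 0 = 45, d_1 = (2045 - 45^2)/1 = 20/1 = 20, a_1 = floor((45 + 45)/20) = 4.
  m_2 = 20*4 - 45 = 35, d_2 = (2045 - 35^2)/20 = 820/20 = 41, a_2 = floor((45 + 35)/41) = 1.
  m_3 = 41*1 - 35 = 6, d_3 = (2045 - 6^2)/41 = 2009/41 = 49, a_3 = floor((45 + 6)/49) = 1.
  m_4 = 49*1 - 6 = 43, d_4 = (2045 - 43^2)/49 = 196/49 = 4, a_4 = floor((45 + 43)/4) = 22.
  m_5 = 4*22 - 43 = 45, d_5 = (2045 - 45^2)/4 = 20/4 = 5, a_5 = floor((45 + 45)/5) = 18.
  m_6 = 5*18 - 45 = 45, d_6 = (2045 - 45^2)/5 = 20/5 = 4, a_6 = floor((45 + 45)/4) = 22.
  m_7 = 4*22 - 45 = 43, d_7 = (2045 - 43^2)/4 = 196/4 = 49, a_7 = floor((45 + 43)/49) = 1.
  m_8 = 49*1 - 43 = 6, d_8 = (2045 - 6^2)/49 = 2009/49 = 41, a_8 = floor((45 + 6)/41) = 1.
  m_9 = 41*1 - 6 = 35, d_9 = (2045 - 35^2)/41 = 820/41 = 20, a_9 = floor((45 + 35)/20) = 4.
  m_10 = 20*4 - 35 = 45, d_10 = (2045 - 45^2)/20 = 20/20 = 1, a_10 = floor((45 + 45)/1) = 90.
  m_11 = 1*90 - 45 = 45, d_11 = (2045 - 45^2)/1 = 20/1 = 20: (m_11, d_11) = (m_1, d_1) = (45, 20), so from here the quotients repeat a_1, ..., a_10; the period length is 10.
So sqrt(2045) = [45; (4, 1, 1, 22, 18, 22, 1, 1, 4, 90)] with period length k = 10.
k is even, so the fundamental solution of x^2 - 2045y^2 = 1 is (p_{k-1}, q_{k-1}) = (p_9, q_9); compute convergents through index 9.
Convergents (p_i = a_i*p_{i-1} + p_{i-2}, q_i = a_i*q_{i-1} + q_{i-2} with p_{-2}=0, p_{-1}=1, q_{-2}=1, q_{-1}=0):
  i=0: a_0=45, p_0 = 45*1 + 0 = 45, q_0 = 45*0 + 1 = 1.
  i=1: a_1=4, p_1 = 4*45 + 1 = 181, q_1 = 4*1 + 0 = 4.
  i=2: a_2=1, p_2 = 1*181 + 45 = 226, q_2 = 1*4 + 1 = 5.
  i=3: a_3=1, p_3 = 1*226 + 181 = 407, q_3 = 1*5 + 4 = 9.
  i=4: a_4=22, p_4 = 22*407 + 226 = 9180, q_4 = 22*9 + 5 = 203.
  i=5: a_5=18, p_5 = 18*9180 + 407 = 165647, q_5 = 18*203 + 9 = 3663.
  i=6: a_6=22, p_6 = 22*165647 + 9180 = 3653414, q_6 = 22*3663 + 203 = 80789.
  i=7: a_7=1, p_7 = 1*3653414 + 165647 = 3819061, q_7 = 1*80789 + 3663 = 84452.
  i=8: a_8=1, p_8 = 1*3819061 + 3653414 = 7472475, q_8 = 1*84452 + 80789 = 165241.
  i=9: a_9=4, p_9 = 4*7472475 + 3819061 = 33708961, q_9 = 4*165241 + 84452 = 745416.
Check: 33708961^2 - 2045*745416^2 = 1136294051699521 - 1136294051699520 = 1, so (x, y) = (33708961, 745416) solves the equation, and by the theorem it is the least positive solution.

(x, y) = (33708961, 745416)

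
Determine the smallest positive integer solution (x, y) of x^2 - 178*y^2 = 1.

First expand sqrt(178) as a continued fraction. With x_i = (sqrt(178) + m_i)/d_i and (m_0, d_0) = (0, 1): a_0 = floor(sqrt(178)) = 13, since 13^2 = 169 <= 178 < 196 = 14^2.
Iterate m_{i+1} = d_i*a_i - m_i, d_{i+1} = (178 - m_{i+1}^2)/d_i, a_{i+1} = floor((a_0 + m_{i+1})/d_{i+1}):
  m_1 = 1*13 - 0 = 13, d_1 = (178 - 13^2)/1 = 9/1 = 9, a_1 = floor((13 + 13)/9) = 2.
  m_2 = 9*2 - 13 = 5, d_2 = (178 - 5^2)/9 = 153/9 = 17, a_2 = floor((13 + 5)/17) = 1.
  m_3 = 17*1 - 5 = 12, d_3 = (178 - 12^2)/17 = 34/17 = 2, a_3 = floor((13 + 12)/2) = 12.
  m_4 = 2*12 - 12 = 12, d_4 = (178 - 12^2)/2 = 34/2 = 17, a_4 = floor((13 + 12)/17) = 1.
  m_5 = 17*1 - 12 = 5, d_5 = (178 - 5^2)/17 = 153/17 = 9, a_5 = floor((13 + 5)/9) = 2.
  m_6 = 9*2 - 5 = 13, d_6 = (178 - 13^2)/9 = 9/9 = 1, a_6 = floor((13 + 13)/1) = 26.
  m_7 = 1*26 - 13 = 13, d_7 = (178 - 13^2)/1 = 9/1 = 9: (m_7, d_7) = (m_1, d_1) = (13, 9), so from here the quotients repeat a_1, ..., a_6; the period length is 6.
So sqrt(178) = [13; (2, 1, 12, 1, 2, 26)] with period length k = 6.
k is even, so the fundamental solution of x^2 - 178y^2 = 1 is (p_{k-1}, q_{k-1}) = (p_5, q_5); compute convergents through index 5.
Convergents (p_i = a_i*p_{i-1} + p_{i-2}, q_i = a_i*q_{i-1} + q_{i-2} with p_{-2}=0, p_{-1}=1, q_{-2}=1, q_{-1}=0):
  i=0: a_0=13, p_0 = 13*1 + 0 = 13, q_0 = 13*0 + 1 = 1.
  i=1: a_1=2, p_1 = 2*13 + 1 = 27, q_1 = 2*1 + 0 = 2.
  i=2: a_2=1, p_2 = 1*27 + 13 = 40, q_2 = 1*2 + 1 = 3.
  i=3: a_3=12, p_3 = 12*40 + 27 = 507, q_3 = 12*3 + 2 = 38.
  i=4: a_4=1, p_4 = 1*507 + 40 = 547, q_4 = 1*38 + 3 = 41.
  i=5: a_5=2, p_5 = 2*547 + 507 = 1601, q_5 = 2*41 + 38 = 120.
Check: 1601^2 - 178*120^2 = 2563201 - 2563200 = 1, so (x, y) = (1601, 120) solves the equation, and by the theorem it is the least positive solution.

(x, y) = (1601, 120)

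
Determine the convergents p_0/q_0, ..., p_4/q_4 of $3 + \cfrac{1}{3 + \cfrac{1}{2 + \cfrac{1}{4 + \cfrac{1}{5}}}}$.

Using the convergent recurrence p_i = a_i*p_{i-1} + p_{i-2}, q_i = a_i*q_{i-1} + q_{i-2} with p_{-2}=0, p_{-1}=1, q_{-2}=1, q_{-1}=0:
  i=0: a_0=3, p_0 = 3*1 + 0 = 3, q_0 = 3*0 + 1 = 1.
  i=1: a_1=3, p_1 = 3*3 + 1 = 10, q_1 = 3*1 + 0 = 3.
  i=2: a_2=2, p_2 = 2*10 + 3 = 23, q_2 = 2*3 + 1 = 7.
  i=3: a_3=4, p_3 = 4*23 + 10 = 102, q_3 = 4*7 + 3 = 31.
  i=4: a_4=5, p_4 = 5*102 + 23 = 533, q_4 = 5*31 + 7 = 162.

3/1, 10/3, 23/7, 102/31, 533/162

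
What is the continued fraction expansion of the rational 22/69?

[0; 3, 7, 3]

Run the Euclidean algorithm on 22 and 69; the successive quotients are the partial quotients a_0, a_1, ... (each step inverts the fractional part left over by the previous one):
  22 = 0*69 + 22, so a_0 = 0.
  69 = 3*22 + 3, so a_1 = 3.
  22 = 7*3 + 1, so a_2 = 7.
  3 = 3*1 + 0, so a_3 = 3.
The remainder reaches 0 after 4 divisions, so the expansion has 4 partial quotients, read off in order.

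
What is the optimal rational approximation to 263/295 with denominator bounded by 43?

33/37

Expand x = 263/295 as a continued fraction with the Euclidean algorithm:
  263 = 0*295 + 263, so a_0 = 0.
  295 = 1*263 + 32, so a_1 = 1.
  263 = 8*32 + 7, so a_2 = 8.
  32 = 4*7 + 4, so a_3 = 4.
  7 = 1*4 + 3, so a_4 = 1.
  4 = 1*3 + 1, so a_5 = 1.
  3 = 3*1 + 0, so a_6 = 3.
so x = [0; 1, 8, 4, 1, 1, 3].
Convergents (p_i = a_i*p_{i-1} + p_{i-2}, q_i = a_i*q_{i-1} + q_{i-2} with p_{-2}=0, p_{-1}=1, q_{-2}=1, q_{-1}=0), until the denominator exceeds 43:
  i=0: a_0=0, p_0 = 0*1 + 0 = 0, q_0 = 0*0 + 1 = 1.
  i=1: a_1=1, p_1 = 1*0 + 1 = 1, q_1 = 1*1 + 0 = 1.
  i=2: a_2=8, p_2 = 8*1 + 0 = 8, q_2 = 8*1 + 1 = 9.
  i=3: a_3=4, p_3 = 4*8 + 1 = 33, q_3 = 4*9 + 1 = 37.
  i=4: a_4=1, p_4 = 1*33 + 8 = 41, q_4 = 1*37 + 9 = 46.
q_4 = 46 > 43, so the last convergent with denominator <= 43 is p_3/q_3 = 33/37.
The closest fraction with denominator <= 43 is either p_3/q_3 or the intermediate fraction (k*p_3 + p_2)/(k*q_3 + q_2) with the largest k >= 1 whose denominator stays <= 43; these approach x as k grows, and every other convergent or intermediate fraction in range is farther away.
Largest k: floor((43 - q_2)/q_3) = floor((43 - 9)/37) = 0.
Since k = 0, no intermediate fraction beyond p_3/q_3 has denominator <= 43, so the convergent 33/37 is the closest (its error is |263*37 - 33*295|/(295*37) = 4/10915).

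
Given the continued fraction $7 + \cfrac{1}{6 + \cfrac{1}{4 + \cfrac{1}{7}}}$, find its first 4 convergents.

Using the convergent recurrence p_i = a_i*p_{i-1} + p_{i-2}, q_i = a_i*q_{i-1} + q_{i-2} with p_{-2}=0, p_{-1}=1, q_{-2}=1, q_{-1}=0:
  i=0: a_0=7, p_0 = 7*1 + 0 = 7, q_0 = 7*0 + 1 = 1.
  i=1: a_1=6, p_1 = 6*7 + 1 = 43, q_1 = 6*1 + 0 = 6.
  i=2: a_2=4, p_2 = 4*43 + 7 = 179, q_2 = 4*6 + 1 = 25.
  i=3: a_3=7, p_3 = 7*179 + 43 = 1296, q_3 = 7*25 + 6 = 181.

7/1, 43/6, 179/25, 1296/181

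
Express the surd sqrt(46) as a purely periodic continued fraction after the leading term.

Write x_i = (sqrt(46) + m_i)/d_i with (m_0, d_0) = (0, 1). a_0 = floor(sqrt(46)) = 6, since 6^2 = 36 <= 46 < 49 = 7^2.
Iterate m_{i+1} = d_i*a_i - m_i, d_{i+1} = (46 - m_{i+1}^2)/d_i, a_{i+1} = floor((a_0 + m_{i+1})/d_{i+1}):
  m_1 = 1*6 - 0 = 6, d_1 = (46 - 6^2)/1 = 10/1 = 10, a_1 = floor((6 + 6)/10) = 1.
  m_2 = 10*1 - 6 = 4, d_2 = (46 - 4^2)/10 = 30/10 = 3, a_2 = floor((6 + 4)/3) = 3.
  m_3 = 3*3 - 4 = 5, d_3 = (46 - 5^2)/3 = 21/3 = 7, a_3 = floor((6 + 5)/7) = 1.
  m_4 = 7*1 - 5 = 2, d_4 = (46 - 2^2)/7 = 42/7 = 6, a_4 = floor((6 + 2)/6) = 1.
  m_5 = 6*1 - 2 = 4, d_5 = (46 - 4^2)/6 = 30/6 = 5, a_5 = floor((6 + 4)/5) = 2.
  m_6 = 5*2 - 4 = 6, d_6 = (46 - 6^2)/5 = 10/5 = 2, a_6 = floor((6 + 6)/2) = 6.
  m_7 = 2*6 - 6 = 6, d_7 = (46 - 6^2)/2 = 10/2 = 5, a_7 = floor((6 + 6)/5) = 2.
  m_8 = 5*2 - 6 = 4, d_8 = (46 - 4^2)/5 = 30/5 = 6, a_8 = floor((6 + 4)/6) = 1.
  m_9 = 6*1 - 4 = 2, d_9 = (46 - 2^2)/6 = 42/6 = 7, a_9 = floor((6 + 2)/7) = 1.
  m_10 = 7*1 - 2 = 5, d_10 = (46 - 5^2)/7 = 21/7 = 3, a_10 = floor((6 + 5)/3) = 3.
  m_11 = 3*3 - 5 = 4, d_11 = (46 - 4^2)/3 = 30/3 = 10, a_11 = floor((6 + 4)/10) = 1.
  m_12 = 10*1 - 4 = 6, d_12 = (46 - 6^2)/10 = 10/10 = 1, a_12 = floor((6 + 6)/1) = 12.
  m_13 = 1*12 - 6 = 6, d_13 = (46 - 6^2)/1 = 10/1 = 10: (m_13, d_13) = (m_1, d_1) = (6, 10), so from here the quotients repeat a_1, ..., a_12; the period length is 12.
Hence the expansion of sqrt(46) is a_0 = 6 followed by the repeating block 1, 3, 1, 1, 2, 6, 2, 1, 1, 3, 1, 12 (period 12).

[6; (1, 3, 1, 1, 2, 6, 2, 1, 1, 3, 1, 12)]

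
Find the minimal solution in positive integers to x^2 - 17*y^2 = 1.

(x, y) = (33, 8)

First expand sqrt(17) as a continued fraction. With x_i = (sqrt(17) + m_i)/d_i and (m_0, d_0) = (0, 1): a_0 = floor(sqrt(17)) = 4, since 4^2 = 16 <= 17 < 25 = 5^2.
Iterate m_{i+1} = d_i*a_i - m_i, d_{i+1} = (17 - m_{i+1}^2)/d_i, a_{i+1} = floor((a_0 + m_{i+1})/d_{i+1}):
  m_1 = 1*4 - 0 = 4, d_1 = (17 - 4^2)/1 = 1/1 = 1, a_1 = floor((4 + 4)/1) = 8.
  m_2 = 1*8 - 4 = 4, d_2 = (17 - 4^2)/1 = 1/1 = 1: (m_2, d_2) = (m_1, d_1) = (4, 1), so from here the quotient a_1 repeats; the period length is 1.
So sqrt(17) = [4; (8)] with period length k = 1.
k is odd, so (p_{k-1}, q_{k-1}) only solves x^2 - 17y^2 = -1 and the fundamental solution of x^2 - 17y^2 = 1 is (p_{2k-1}, q_{2k-1}) = (p_1, q_1); compute convergents through index 1, running through the period twice.
Convergents (p_i = a_i*p_{i-1} + p_{i-2}, q_i = a_i*q_{i-1} + q_{i-2} with p_{-2}=0, p_{-1}=1, q_{-2}=1, q_{-1}=0):
  i=0: a_0=4, p_0 = 4*1 + 0 = 4, q_0 = 4*0 + 1 = 1.
  i=1: a_1=8, p_1 = 8*4 + 1 = 33, q_1 = 8*1 + 0 = 8.
Indeed p_0^2 - 17*q_0^2 = 16 - 17 = -1, not +1.
Check: 33^2 - 17*8^2 = 1089 - 1088 = 1, so (x, y) = (33, 8) solves the equation, and by the theorem it is the least positive solution.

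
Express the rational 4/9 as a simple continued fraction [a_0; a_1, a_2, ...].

Run the Euclidean algorithm on 4 and 9; the successive quotients are the partial quotients a_0, a_1, ... (each step inverts the fractional part left over by the previous one):
  4 = 0*9 + 4, so a_0 = 0.
  9 = 2*4 + 1, so a_1 = 2.
  4 = 4*1 + 0, so a_2 = 4.
The remainder reaches 0 after 3 divisions, so the expansion has 3 partial quotients, read off in order.

[0; 2, 4]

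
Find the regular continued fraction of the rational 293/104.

Run the Euclidean algorithm on 293 and 104; the successive quotients are the partial quotients a_0, a_1, ... (each step inverts the fractional part left over by the previous one):
  293 = 2*104 + 85, so a_0 = 2.
  104 = 1*85 + 19, so a_1 = 1.
  85 = 4*19 + 9, so a_2 = 4.
  19 = 2*9 + 1, so a_3 = 2.
  9 = 9*1 + 0, so a_4 = 9.
The remainder reaches 0 after 5 divisions, so the expansion has 5 partial quotients, read off in order.

[2; 1, 4, 2, 9]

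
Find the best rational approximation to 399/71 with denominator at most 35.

118/21

Expand x = 399/71 as a continued fraction with the Euclidean algorithm:
  399 = 5*71 + 44, so a_0 = 5.
  71 = 1*44 + 27, so a_1 = 1.
  44 = 1*27 + 17, so a_2 = 1.
  27 = 1*17 + 10, so a_3 = 1.
  17 = 1*10 + 7, so a_4 = 1.
  10 = 1*7 + 3, so a_5 = 1.
  7 = 2*3 + 1, so a_6 = 2.
  3 = 3*1 + 0, so a_7 = 3.
so x = [5; 1, 1, 1, 1, 1, 2, 3].
Convergents (p_i = a_i*p_{i-1} + p_{i-2}, q_i = a_i*q_{i-1} + q_{i-2} with p_{-2}=0, p_{-1}=1, q_{-2}=1, q_{-1}=0), until the denominator exceeds 35:
  i=0: a_0=5, p_0 = 5*1 + 0 = 5, q_0 = 5*0 + 1 = 1.
  i=1: a_1=1, p_1 = 1*5 + 1 = 6, q_1 = 1*1 + 0 = 1.
  i=2: a_2=1, p_2 = 1*6 + 5 = 11, q_2 = 1*1 + 1 = 2.
  i=3: a_3=1, p_3 = 1*11 + 6 = 17, q_3 = 1*2 + 1 = 3.
  i=4: a_4=1, p_4 = 1*17 + 11 = 28, q_4 = 1*3 + 2 = 5.
  i=5: a_5=1, p_5 = 1*28 + 17 = 45, q_5 = 1*5 + 3 = 8.
  i=6: a_6=2, p_6 = 2*45 + 28 = 118, q_6 = 2*8 + 5 = 21.
  i=7: a_7=3, p_7 = 3*118 + 45 = 399, q_7 = 3*21 + 8 = 71.
q_7 = 71 > 35, so the last convergent with denominator <= 35 is p_6/q_6 = 118/21.
The closest fraction with denominator <= 35 is either p_6/q_6 or the intermediate fraction (k*p_6 + p_5)/(k*q_6 + q_5) with the largest k >= 1 whose denominator stays <= 35; these approach x as k grows, and every other convergent or intermediate fraction in range is farther away.
Largest k: floor((35 - q_5)/q_6) = floor((35 - 8)/21) = 1.
That gives (1*118 + 45)/(1*21 + 8) = 163/29.
Compare the errors: |x - 118/21| = |399*21 - 118*71|/(71*21) = 1/1491, and |x - 163/29| = |399*29 - 163*71|/(71*29) = 2/2059.
Cross-multiplying, 1*2059 = 2059 < 2982 = 2*1491, so 1/1491 is smaller: the convergent 118/21 is closer to x than 163/29.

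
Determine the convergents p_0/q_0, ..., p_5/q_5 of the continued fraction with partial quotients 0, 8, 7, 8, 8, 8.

0/1, 1/8, 7/57, 57/464, 463/3769, 3761/30616

Using the convergent recurrence p_i = a_i*p_{i-1} + p_{i-2}, q_i = a_i*q_{i-1} + q_{i-2} with p_{-2}=0, p_{-1}=1, q_{-2}=1, q_{-1}=0:
  i=0: a_0=0, p_0 = 0*1 + 0 = 0, q_0 = 0*0 + 1 = 1.
  i=1: a_1=8, p_1 = 8*0 + 1 = 1, q_1 = 8*1 + 0 = 8.
  i=2: a_2=7, p_2 = 7*1 + 0 = 7, q_2 = 7*8 + 1 = 57.
  i=3: a_3=8, p_3 = 8*7 + 1 = 57, q_3 = 8*57 + 8 = 464.
  i=4: a_4=8, p_4 = 8*57 + 7 = 463, q_4 = 8*464 + 57 = 3769.
  i=5: a_5=8, p_5 = 8*463 + 57 = 3761, q_5 = 8*3769 + 464 = 30616.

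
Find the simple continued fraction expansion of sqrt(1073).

[32; (1, 3, 9, 9, 3, 1, 64)]

Write x_i = (sqrt(1073) + m_i)/d_i with (m_0, d_0) = (0, 1). a_0 = floor(sqrt(1073)) = 32, since 32^2 = 1024 <= 1073 < 1089 = 33^2.
Iterate m_{i+1} = d_i*a_i - m_i, d_{i+1} = (1073 - m_{i+1}^2)/d_i, a_{i+1} = floor((a_0 + m_{i+1})/d_{i+1}):
  m_1 = 1*32 - 0 = 32, d_1 = (1073 - 32^2)/1 = 49/1 = 49, a_1 = floor((32 + 32)/49) = 1.
  m_2 = 49*1 - 32 = 17, d_2 = (1073 - 17^2)/49 = 784/49 = 16, a_2 = floor((32 + 17)/16) = 3.
  m_3 = 16*3 - 17 = 31, d_3 = (1073 - 31^2)/16 = 112/16 = 7, a_3 = floor((32 + 31)/7) = 9.
  m_4 = 7*9 - 31 = 32, d_4 = (1073 - 32^2)/7 = 49/7 = 7, a_4 = floor((32 + 32)/7) = 9.
  m_5 = 7*9 - 32 = 31, d_5 = (1073 - 31^2)/7 = 112/7 = 16, a_5 = floor((32 + 31)/16) = 3.
  m_6 = 16*3 - 31 = 17, d_6 = (1073 - 17^2)/16 = 784/16 = 49, a_6 = floor((32 + 17)/49) = 1.
  m_7 = 49*1 - 17 = 32, d_7 = (1073 - 32^2)/49 = 49/49 = 1, a_7 = floor((32 + 32)/1) = 64.
  m_8 = 1*64 - 32 = 32, d_8 = (1073 - 32^2)/1 = 49/1 = 49: (m_8, d_8) = (m_1, d_1) = (32, 49), so from here the quotients repeat a_1, ..., a_7; the period length is 7.
Hence the expansion of sqrt(1073) is a_0 = 32 followed by the repeating block 1, 3, 9, 9, 3, 1, 64 (period 7).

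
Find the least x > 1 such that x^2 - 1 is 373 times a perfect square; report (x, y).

First expand sqrt(373) as a continued fraction. With x_i = (sqrt(373) + m_i)/d_i and (m_0, d_0) = (0, 1): a_0 = floor(sqrt(373)) = 19, since 19^2 = 361 <= 373 < 400 = 20^2.
Iterate m_{i+1} = d_i*a_i - m_i, d_{i+1} = (373 - m_{i+1}^2)/d_i, a_{i+1} = floor((a_0 + m_{i+1})/d_{i+1}):
  m_1 = 1*19 - 0 = 19, d_1 = (373 - 19^2)/1 = 12/1 = 12, a_1 = floor((19 + 19)/12) = 3.
  m_2 = 12*3 - 19 = 17, d_2 = (373 - 17^2)/12 = 84/12 = 7, a_2 = floor((19 + 17)/7) = 5.
  m_3 = 7*5 - 17 = 18, d_3 = (373 - 18^2)/7 = 49/7 = 7, a_3 = floor((19 + 18)/7) = 5.
  m_4 = 7*5 - 18 = 17, d_4 = (373 - 17^2)/7 = 84/7 = 12, a_4 = floor((19 + 17)/12) = 3.
  m_5 = 12*3 - 17 = 19, d_5 = (373 - 19^2)/12 = 12/12 = 1, a_5 = floor((19 + 19)/1) = 38.
  m_6 = 1*38 - 19 = 19, d_6 = (373 - 19^2)/1 = 12/1 = 12: (m_6, d_6) = (m_1, d_1) = (19, 12), so from here the quotients repeat a_1, ..., a_5; the period length is 5.
So sqrt(373) = [19; (3, 5, 5, 3, 38)] with period length k = 5.
k is odd, so (p_{k-1}, q_{k-1}) only solves x^2 - 373y^2 = -1 and the fundamental solution of x^2 - 373y^2 = 1 is (p_{2k-1}, q_{2k-1}) = (p_9, q_9); compute convergents through index 9, running through the period twice.
Convergents (p_i = a_i*p_{i-1} + p_{i-2}, q_i = a_i*q_{i-1} + q_{i-2} with p_{-2}=0, p_{-1}=1, q_{-2}=1, q_{-1}=0):
  i=0: a_0=19, p_0 = 19*1 + 0 = 19, q_0 = 19*0 + 1 = 1.
  i=1: a_1=3, p_1 = 3*19 + 1 = 58, q_1 = 3*1 + 0 = 3.
  i=2: a_2=5, p_2 = 5*58 + 19 = 309, q_2 = 5*3 + 1 = 16.
  i=3: a_3=5, p_3 = 5*309 + 58 = 1603, q_3 = 5*16 + 3 = 83.
  i=4: a_4=3, p_4 = 3*1603 + 309 = 5118, q_4 = 3*83 + 16 = 265.
  i=5: a_5=38, p_5 = 38*5118 + 1603 = 196087, q_5 = 38*265 + 83 = 10153.
  i=6: a_6=3, p_6 = 3*196087 + 5118 = 593379, q_6 = 3*10153 + 265 = 30724.
  i=7: a_7=5, p_7 = 5*593379 + 196087 = 3162982, q_7 = 5*30724 + 10153 = 163773.
  i=8: a_8=5, p_8 = 5*3162982 + 593379 = 16408289, q_8 = 5*163773 + 30724 = 849589.
  i=9: a_9=3, p_9 = 3*16408289 + 3162982 = 52387849, q_9 = 3*849589 + 163773 = 2712540.
Indeed p_4^2 - 373*q_4^2 = 26193924 - 26193925 = -1, not +1.
Check: 52387849^2 - 373*2712540^2 = 2744486722846801 - 2744486722846800 = 1, so (x, y) = (52387849, 2712540) solves the equation, and by the theorem it is the least positive solution.

(x, y) = (52387849, 2712540)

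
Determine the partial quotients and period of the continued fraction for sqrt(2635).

Write x_i = (sqrt(2635) + m_i)/d_i with (m_0, d_0) = (0, 1). a_0 = floor(sqrt(2635)) = 51, since 51^2 = 2601 <= 2635 < 2704 = 52^2.
Iterate m_{i+1} = d_i*a_i - m_i, d_{i+1} = (2635 - m_{i+1}^2)/d_i, a_{i+1} = floor((a_0 + m_{i+1})/d_{i+1}):
  m_1 = 1*51 - 0 = 51, d_1 = (2635 - 51^2)/1 = 34/1 = 34, a_1 = floor((51 + 51)/34) = 3.
  m_2 = 34*3 - 51 = 51, d_2 = (2635 - 51^2)/34 = 34/34 = 1, a_2 = floor((51 + 51)/1) = 102.
  m_3 = 1*102 - 51 = 51, d_3 = (2635 - 51^2)/1 = 34/1 = 34: (m_3, d_3) = (m_1, d_1) = (51, 34), so from here the quotients repeat a_1, a_2; the period length is 2.
Hence the expansion of sqrt(2635) is a_0 = 51 followed by the repeating block 3, 102 (period 2).

[51; (3, 102)]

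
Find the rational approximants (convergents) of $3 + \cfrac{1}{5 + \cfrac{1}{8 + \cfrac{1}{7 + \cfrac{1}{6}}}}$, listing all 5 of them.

Using the convergent recurrence p_i = a_i*p_{i-1} + p_{i-2}, q_i = a_i*q_{i-1} + q_{i-2} with p_{-2}=0, p_{-1}=1, q_{-2}=1, q_{-1}=0:
  i=0: a_0=3, p_0 = 3*1 + 0 = 3, q_0 = 3*0 + 1 = 1.
  i=1: a_1=5, p_1 = 5*3 + 1 = 16, q_1 = 5*1 + 0 = 5.
  i=2: a_2=8, p_2 = 8*16 + 3 = 131, q_2 = 8*5 + 1 = 41.
  i=3: a_3=7, p_3 = 7*131 + 16 = 933, q_3 = 7*41 + 5 = 292.
  i=4: a_4=6, p_4 = 6*933 + 131 = 5729, q_4 = 6*292 + 41 = 1793.

3/1, 16/5, 131/41, 933/292, 5729/1793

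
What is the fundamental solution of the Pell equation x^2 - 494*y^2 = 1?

First expand sqrt(494) as a continued fraction. With x_i = (sqrt(494) + m_i)/d_i and (m_0, d_0) = (0, 1): a_0 = floor(sqrt(494)) = 22, since 22^2 = 484 <= 494 < 529 = 23^2.
Iterate m_{i+1} = d_i*a_i - m_i, d_{i+1} = (494 - m_{i+1}^2)/d_i, a_{i+1} = floor((a_0 + m_{i+1})/d_{i+1}):
  m_1 = 1*22 - 0 = 22, d_1 = (494 - 22^2)/1 = 10/1 = 10, a_1 = floor((22 + 22)/10) = 4.
  m_2 = 10*4 - 22 = 18, d_2 = (494 - 18^2)/10 = 170/10 = 17, a_2 = floor((22 + 18)/17) = 2.
  m_3 = 17*2 - 18 = 16, d_3 = (494 - 16^2)/17 = 238/17 = 14, a_3 = floor((22 + 16)/14) = 2.
  m_4 = 14*2 - 16 = 12, d_4 = (494 - 12^2)/14 = 350/14 = 25, a_4 = floor((22 + 12)/25) = 1.
  m_5 = 25*1 - 12 = 13, d_5 = (494 - 13^2)/25 = 325/25 = 13, a_5 = floor((22 + 13)/13) = 2.
  m_6 = 13*2 - 13 = 13, d_6 = (494 - 13^2)/13 = 325/13 = 25, a_6 = floor((22 + 13)/25) = 1.
  m_7 = 25*1 - 13 = 12, d_7 = (494 - 12^2)/25 = 350/25 = 14, a_7 = floor((22 + 12)/14) = 2.
  m_8 = 14*2 - 12 = 16, d_8 = (494 - 16^2)/14 = 238/14 = 17, a_8 = floor((22 + 16)/17) = 2.
  m_9 = 17*2 - 16 = 18, d_9 = (494 - 18^2)/17 = 170/17 = 10, a_9 = floor((22 + 18)/10) = 4.
  m_10 = 10*4 - 18 = 22, d_10 = (494 - 22^2)/10 = 10/10 = 1, a_10 = floor((22 + 22)/1) = 44.
  m_11 = 1*44 - 22 = 22, d_11 = (494 - 22^2)/1 = 10/1 = 10: (m_11, d_11) = (m_1, d_1) = (22, 10), so from here the quotients repeat a_1, ..., a_10; the period length is 10.
So sqrt(494) = [22; (4, 2, 2, 1, 2, 1, 2, 2, 4, 44)] with period length k = 10.
k is even, so the fundamental solution of x^2 - 494y^2 = 1 is (p_{k-1}, q_{k-1}) = (p_9, q_9); compute convergents through index 9.
Convergents (p_i = a_i*p_{i-1} + p_{i-2}, q_i = a_i*q_{i-1} + q_{i-2} with p_{-2}=0, p_{-1}=1, q_{-2}=1, q_{-1}=0):
  i=0: a_0=22, p_0 = 22*1 + 0 = 22, q_0 = 22*0 + 1 = 1.
  i=1: a_1=4, p_1 = 4*22 + 1 = 89, q_1 = 4*1 + 0 = 4.
  i=2: a_2=2, p_2 = 2*89 + 22 = 200, q_2 = 2*4 + 1 = 9.
  i=3: a_3=2, p_3 = 2*200 + 89 = 489, q_3 = 2*9 + 4 = 22.
  i=4: a_4=1, p_4 = 1*489 + 200 = 689, q_4 = 1*22 + 9 = 31.
  i=5: a_5=2, p_5 = 2*689 + 489 = 1867, q_5 = 2*31 + 22 = 84.
  i=6: a_6=1, p_6 = 1*1867 + 689 = 2556, q_6 = 1*84 + 31 = 115.
  i=7: a_7=2, p_7 = 2*2556 + 1867 = 6979, q_7 = 2*115 + 84 = 314.
  i=8: a_8=2, p_8 = 2*6979 + 2556 = 16514, q_8 = 2*314 + 115 = 743.
  i=9: a_9=4, p_9 = 4*16514 + 6979 = 73035, q_9 = 4*743 + 314 = 3286.
Check: 73035^2 - 494*3286^2 = 5334111225 - 5334111224 = 1, so (x, y) = (73035, 3286) solves the equation, and by the theorem it is the least positive solution.

(x, y) = (73035, 3286)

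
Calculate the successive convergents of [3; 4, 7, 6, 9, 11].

3/1, 13/4, 94/29, 577/178, 5287/1631, 58734/18119

Using the convergent recurrence p_i = a_i*p_{i-1} + p_{i-2}, q_i = a_i*q_{i-1} + q_{i-2} with p_{-2}=0, p_{-1}=1, q_{-2}=1, q_{-1}=0:
  i=0: a_0=3, p_0 = 3*1 + 0 = 3, q_0 = 3*0 + 1 = 1.
  i=1: a_1=4, p_1 = 4*3 + 1 = 13, q_1 = 4*1 + 0 = 4.
  i=2: a_2=7, p_2 = 7*13 + 3 = 94, q_2 = 7*4 + 1 = 29.
  i=3: a_3=6, p_3 = 6*94 + 13 = 577, q_3 = 6*29 + 4 = 178.
  i=4: a_4=9, p_4 = 9*577 + 94 = 5287, q_4 = 9*178 + 29 = 1631.
  i=5: a_5=11, p_5 = 11*5287 + 577 = 58734, q_5 = 11*1631 + 178 = 18119.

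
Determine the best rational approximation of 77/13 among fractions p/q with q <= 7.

41/7

Expand x = 77/13 as a continued fraction with the Euclidean algorithm:
  77 = 5*13 + 12, so a_0 = 5.
  13 = 1*12 + 1, so a_1 = 1.
  12 = 12*1 + 0, so a_2 = 12.
so x = [5; 1, 12].
Convergents (p_i = a_i*p_{i-1} + p_{i-2}, q_i = a_i*q_{i-1} + q_{i-2} with p_{-2}=0, p_{-1}=1, q_{-2}=1, q_{-1}=0), until the denominator exceeds 7:
  i=0: a_0=5, p_0 = 5*1 + 0 = 5, q_0 = 5*0 + 1 = 1.
  i=1: a_1=1, p_1 = 1*5 + 1 = 6, q_1 = 1*1 + 0 = 1.
  i=2: a_2=12, p_2 = 12*6 + 5 = 77, q_2 = 12*1 + 1 = 13.
q_2 = 13 > 7, so the last convergent with denominator <= 7 is p_1/q_1 = 6/1.
The closest fraction with denominator <= 7 is either p_1/q_1 or the intermediate fraction (k*p_1 + p_0)/(k*q_1 + q_0) with the largest k >= 1 whose denominator stays <= 7; these approach x as k grows, and every other convergent or intermediate fraction in range is farther away.
Largest k: floor((7 - q_0)/q_1) = floor((7 - 1)/1) = 6.
That gives (6*6 + 5)/(6*1 + 1) = 41/7.
Compare the errors: |x - 6/1| = |77*1 - 6*13|/(13*1) = 1/13, and |x - 41/7| = |77*7 - 41*13|/(13*7) = 6/91.
Cross-multiplying, 6*13 = 78 < 91 = 1*91, so 6/91 is smaller: the intermediate fraction 41/7 is closer to x than 6/1.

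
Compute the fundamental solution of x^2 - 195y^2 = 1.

First expand sqrt(195) as a continued fraction. With x_i = (sqrt(195) + m_i)/d_i and (m_0, d_0) = (0, 1): a_0 = floor(sqrt(195)) = 13, since 13^2 = 169 <= 195 < 196 = 14^2.
Iterate m_{i+1} = d_i*a_i - m_i, d_{i+1} = (195 - m_{i+1}^2)/d_i, a_{i+1} = floor((a_0 + m_{i+1})/d_{i+1}):
  m_1 = 1*13 - 0 = 13, d_1 = (195 - 13^2)/1 = 26/1 = 26, a_1 = floor((13 + 13)/26) = 1.
  m_2 = 26*1 - 13 = 13, d_2 = (195 - 13^2)/26 = 26/26 = 1, a_2 = floor((13 + 13)/1) = 26.
  m_3 = 1*26 - 13 = 13, d_3 = (195 - 13^2)/1 = 26/1 = 26: (m_3, d_3) = (m_1, d_1) = (13, 26), so from here the quotients repeat a_1, a_2; the period length is 2.
So sqrt(195) = [13; (1, 26)] with period length k = 2.
k is even, so the fundamental solution of x^2 - 195y^2 = 1 is (p_{k-1}, q_{k-1}) = (p_1, q_1); compute convergents through index 1.
Convergents (p_i = a_i*p_{i-1} + p_{i-2}, q_i = a_i*q_{i-1} + q_{i-2} with p_{-2}=0, p_{-1}=1, q_{-2}=1, q_{-1}=0):
  i=0: a_0=13, p_0 = 13*1 + 0 = 13, q_0 = 13*0 + 1 = 1.
  i=1: a_1=1, p_1 = 1*13 + 1 = 14, q_1 = 1*1 + 0 = 1.
Check: 14^2 - 195*1^2 = 196 - 195 = 1, so (x, y) = (14, 1) solves the equation, and by the theorem it is the least positive solution.

(x, y) = (14, 1)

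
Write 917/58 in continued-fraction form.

[15; 1, 4, 3, 1, 2]

Run the Euclidean algorithm on 917 and 58; the successive quotients are the partial quotients a_0, a_1, ... (each step inverts the fractional part left over by the previous one):
  917 = 15*58 + 47, so a_0 = 15.
  58 = 1*47 + 11, so a_1 = 1.
  47 = 4*11 + 3, so a_2 = 4.
  11 = 3*3 + 2, so a_3 = 3.
  3 = 1*2 + 1, so a_4 = 1.
  2 = 2*1 + 0, so a_5 = 2.
The remainder reaches 0 after 6 divisions, so the expansion has 6 partial quotients, read off in order.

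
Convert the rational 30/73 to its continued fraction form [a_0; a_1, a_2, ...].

[0; 2, 2, 3, 4]

Run the Euclidean algorithm on 30 and 73; the successive quotients are the partial quotients a_0, a_1, ... (each step inverts the fractional part left over by the previous one):
  30 = 0*73 + 30, so a_0 = 0.
  73 = 2*30 + 13, so a_1 = 2.
  30 = 2*13 + 4, so a_2 = 2.
  13 = 3*4 + 1, so a_3 = 3.
  4 = 4*1 + 0, so a_4 = 4.
The remainder reaches 0 after 5 divisions, so the expansion has 5 partial quotients, read off in order.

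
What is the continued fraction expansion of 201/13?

[15; 2, 6]

Run the Euclidean algorithm on 201 and 13; the successive quotients are the partial quotients a_0, a_1, ... (each step inverts the fractional part left over by the previous one):
  201 = 15*13 + 6, so a_0 = 15.
  13 = 2*6 + 1, so a_1 = 2.
  6 = 6*1 + 0, so a_2 = 6.
The remainder reaches 0 after 3 divisions, so the expansion has 3 partial quotients, read off in order.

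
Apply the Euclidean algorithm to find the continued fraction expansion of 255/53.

[4; 1, 4, 3, 3]

Run the Euclidean algorithm on 255 and 53; the successive quotients are the partial quotients a_0, a_1, ... (each step inverts the fractional part left over by the previous one):
  255 = 4*53 + 43, so a_0 = 4.
  53 = 1*43 + 10, so a_1 = 1.
  43 = 4*10 + 3, so a_2 = 4.
  10 = 3*3 + 1, so a_3 = 3.
  3 = 3*1 + 0, so a_4 = 3.
The remainder reaches 0 after 5 divisions, so the expansion has 5 partial quotients, read off in order.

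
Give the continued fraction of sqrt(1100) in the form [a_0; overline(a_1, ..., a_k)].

Write x_i = (sqrt(1100) + m_i)/d_i with (m_0, d_0) = (0, 1). a_0 = floor(sqrt(1100)) = 33, since 33^2 = 1089 <= 1100 < 1156 = 34^2.
Iterate m_{i+1} = d_i*a_i - m_i, d_{i+1} = (1100 - m_{i+1}^2)/d_i, a_{i+1} = floor((a_0 + m_{i+1})/d_{i+1}):
  m_1 = 1*33 - 0 = 33, d_1 = (1100 - 33^2)/1 = 11/1 = 11, a_1 = floor((33 + 33)/11) = 6.
  m_2 = 11*6 - 33 = 33, d_2 = (1100 - 33^2)/11 = 11/11 = 1, a_2 = floor((33 + 33)/1) = 66.
  m_3 = 1*66 - 33 = 33, d_3 = (1100 - 33^2)/1 = 11/1 = 11: (m_3, d_3) = (m_1, d_1) = (33, 11), so from here the quotients repeat a_1, a_2; the period length is 2.
Hence the expansion of sqrt(1100) is a_0 = 33 followed by the repeating block 6, 66 (period 2).

[33; overline(6, 66)]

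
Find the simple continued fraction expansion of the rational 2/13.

Run the Euclidean algorithm on 2 and 13; the successive quotients are the partial quotients a_0, a_1, ... (each step inverts the fractional part left over by the previous one):
  2 = 0*13 + 2, so a_0 = 0.
  13 = 6*2 + 1, so a_1 = 6.
  2 = 2*1 + 0, so a_2 = 2.
The remainder reaches 0 after 3 divisions, so the expansion has 3 partial quotients, read off in order.

[0; 6, 2]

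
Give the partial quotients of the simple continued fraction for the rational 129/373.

[0; 2, 1, 8, 4, 1, 2]

Run the Euclidean algorithm on 129 and 373; the successive quotients are the partial quotients a_0, a_1, ... (each step inverts the fractional part left over by the previous one):
  129 = 0*373 + 129, so a_0 = 0.
  373 = 2*129 + 115, so a_1 = 2.
  129 = 1*115 + 14, so a_2 = 1.
  115 = 8*14 + 3, so a_3 = 8.
  14 = 4*3 + 2, so a_4 = 4.
  3 = 1*2 + 1, so a_5 = 1.
  2 = 2*1 + 0, so a_6 = 2.
The remainder reaches 0 after 7 divisions, so the expansion has 7 partial quotients, read off in order.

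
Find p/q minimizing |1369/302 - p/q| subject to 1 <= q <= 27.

68/15

Expand x = 1369/302 as a continued fraction with the Euclidean algorithm:
  1369 = 4*302 + 161, so a_0 = 4.
  302 = 1*161 + 141, so a_1 = 1.
  161 = 1*141 + 20, so a_2 = 1.
  141 = 7*20 + 1, so a_3 = 7.
  20 = 20*1 + 0, so a_4 = 20.
so x = [4; 1, 1, 7, 20].
Convergents (p_i = a_i*p_{i-1} + p_{i-2}, q_i = a_i*q_{i-1} + q_{i-2} with p_{-2}=0, p_{-1}=1, q_{-2}=1, q_{-1}=0), until the denominator exceeds 27:
  i=0: a_0=4, p_0 = 4*1 + 0 = 4, q_0 = 4*0 + 1 = 1.
  i=1: a_1=1, p_1 = 1*4 + 1 = 5, q_1 = 1*1 + 0 = 1.
  i=2: a_2=1, p_2 = 1*5 + 4 = 9, q_2 = 1*1 + 1 = 2.
  i=3: a_3=7, p_3 = 7*9 + 5 = 68, q_3 = 7*2 + 1 = 15.
  i=4: a_4=20, p_4 = 20*68 + 9 = 1369, q_4 = 20*15 + 2 = 302.
q_4 = 302 > 27, so the last convergent with denominator <= 27 is p_3/q_3 = 68/15.
The closest fraction with denominator <= 27 is either p_3/q_3 or the intermediate fraction (k*p_3 + p_2)/(k*q_3 + q_2) with the largest k >= 1 whose denominator stays <= 27; these approach x as k grows, and every other convergent or intermediate fraction in range is farther away.
Largest k: floor((27 - q_2)/q_3) = floor((27 - 2)/15) = 1.
That gives (1*68 + 9)/(1*15 + 2) = 77/17.
Compare the errors: |x - 68/15| = |1369*15 - 68*302|/(302*15) = 1/4530, and |x - 77/17| = |1369*17 - 77*302|/(302*17) = 19/5134.
Cross-multiplying, 1*5134 = 5134 < 86070 = 19*4530, so 1/4530 is smaller: the convergent 68/15 is closer to x than 77/17.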